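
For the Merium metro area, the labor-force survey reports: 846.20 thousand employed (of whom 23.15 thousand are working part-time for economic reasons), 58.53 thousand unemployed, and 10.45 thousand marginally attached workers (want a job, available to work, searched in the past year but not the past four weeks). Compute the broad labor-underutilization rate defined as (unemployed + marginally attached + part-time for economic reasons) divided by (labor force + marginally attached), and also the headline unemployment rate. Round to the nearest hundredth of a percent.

Broad underutilization rate ≈ 10.07%; headline unemployment rate ≈ 6.47%.

Labor force = 846.20 + 58.53 = 904.73 thousand.
Numerator = 58.53 + 10.45 + 23.15 = 92.13 thousand.
Denominator = 904.73 + 10.45 = 915.18 thousand.
Broad rate = 92.13 / 915.18 = 10.07%.
Headline unemployment rate = 58.53 / 904.73 = 6.47%.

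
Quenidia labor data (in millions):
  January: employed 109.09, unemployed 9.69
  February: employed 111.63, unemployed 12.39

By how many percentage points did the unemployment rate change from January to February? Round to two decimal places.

The unemployment rate changed by +1.83 percentage points.

January: labor force = 109.09 + 9.69 = 118.78; u = 9.69/118.78 = 8.16%.
February: labor force = 111.63 + 12.39 = 124.02; u = 12.39/124.02 = 9.99%.
Change = 9.99% − 8.16% = +1.83 pp.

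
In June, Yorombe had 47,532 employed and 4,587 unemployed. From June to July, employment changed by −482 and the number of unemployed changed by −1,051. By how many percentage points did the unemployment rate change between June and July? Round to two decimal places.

June: labor force = 47,532 + 4,587 = 52,119; u = 4,587/52,119 = 8.80%.
July: labor force = 47,050 + 3,536 = 50,586; u = 3,536/50,586 = 6.99%.
Change = 6.99% − 8.80% = −1.81 pp.

The unemployment rate changed by −1.81 percentage points.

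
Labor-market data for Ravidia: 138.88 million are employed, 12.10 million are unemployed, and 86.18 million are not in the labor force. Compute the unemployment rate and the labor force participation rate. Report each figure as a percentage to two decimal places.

Labor force = employed + unemployed = 138.88 + 12.10 = 150.98 million.
Working-age population = 150.98 + 86.18 = 237.16 million.
Unemployment rate = 12.10 / 150.98 = 8.01%.
Labor force participation rate = 150.98 / 237.16 = 63.66%.

Unemployment rate ≈ 8.01%; labor force participation rate ≈ 63.66%.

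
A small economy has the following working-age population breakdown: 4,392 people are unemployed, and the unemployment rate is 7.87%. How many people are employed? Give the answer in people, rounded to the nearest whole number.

Labor force = U / u = 4,392 / 0.0787 ≈ 55,807.
Employed = labor force − unemployed = 55,807 − 4,392 = 51,415.

About 51,415 are employed.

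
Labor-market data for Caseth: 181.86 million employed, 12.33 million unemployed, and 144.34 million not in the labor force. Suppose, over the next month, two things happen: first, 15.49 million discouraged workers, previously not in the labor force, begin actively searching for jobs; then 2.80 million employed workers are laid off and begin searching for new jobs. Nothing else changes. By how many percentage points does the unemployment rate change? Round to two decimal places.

The unemployment rate changes by +8.25 percentage points.

Initially, labor force = 181.86 + 12.33 = 194.19 million, so u = 12.33/194.19 = 6.35%.
After the first change, unemployed and labor force both rise by 15.49 → E = 181.86, U = 27.82, labor force = 209.68 million.
After the second change, employed falls and unemployed rises by 2.80; labor force unchanged → E = 179.06, U = 30.62, labor force = 209.68 million.
New unemployment rate = 30.62 / 209.68 = 14.60%.
Change = 14.60% − 6.35% = +8.25 percentage points.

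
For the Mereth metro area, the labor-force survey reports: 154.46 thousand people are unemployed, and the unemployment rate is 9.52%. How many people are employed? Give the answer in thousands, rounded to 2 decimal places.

About 1,468.02 thousand are employed.

Labor force = U / u = 154.46 / 0.0952 ≈ 1,622.48 thousand.
Employed = labor force − unemployed = 1,622.48 − 154.46 = 1,468.02 thousand.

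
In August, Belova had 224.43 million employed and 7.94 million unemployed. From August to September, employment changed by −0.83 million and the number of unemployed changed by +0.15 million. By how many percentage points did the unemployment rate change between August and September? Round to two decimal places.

August: labor force = 224.43 + 7.94 = 232.37; u = 7.94/232.37 = 3.42%.
September: labor force = 223.60 + 8.09 = 231.69; u = 8.09/231.69 = 3.49%.
Change = 3.49% − 3.42% = +0.07 pp.

The unemployment rate changed by +0.07 percentage points.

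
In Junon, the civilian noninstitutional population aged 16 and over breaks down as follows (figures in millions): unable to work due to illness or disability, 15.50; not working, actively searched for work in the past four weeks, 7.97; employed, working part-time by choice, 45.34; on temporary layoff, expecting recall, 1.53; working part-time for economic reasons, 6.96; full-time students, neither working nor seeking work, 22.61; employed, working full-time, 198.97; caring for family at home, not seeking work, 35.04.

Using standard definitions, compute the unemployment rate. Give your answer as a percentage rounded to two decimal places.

Unemployment rate ≈ 3.64%.

Employed = 45.34 + 6.96 + 198.97 = 251.27 million (anyone who worked, including part-time for economic reasons, counts as employed).
Unemployed = 7.97 + 1.53 = 9.50 million (jobless and actively searching, or on temporary layoff).
Labor force = 251.27 + 9.50 = 260.77 million.
Unemployment rate = 9.50 / 260.77 = 3.64%.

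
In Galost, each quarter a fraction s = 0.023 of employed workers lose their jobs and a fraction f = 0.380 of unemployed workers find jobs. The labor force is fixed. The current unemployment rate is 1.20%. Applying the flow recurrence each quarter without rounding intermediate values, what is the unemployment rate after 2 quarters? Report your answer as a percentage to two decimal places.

Unemployment rate after two quarters ≈ 4.10%.

With a fixed labor force, u_{t+1} = u_t + s·(1−u_t) − f·u_t = u_t·(1−s−f) + s.
Here 1−s−f = 0.597 and s = 0.023.
u_1 = 0.012000 × 0.597 + 0.023 = 0.030164.
u_2 = 0.030164 × 0.597 + 0.023 = 0.041008.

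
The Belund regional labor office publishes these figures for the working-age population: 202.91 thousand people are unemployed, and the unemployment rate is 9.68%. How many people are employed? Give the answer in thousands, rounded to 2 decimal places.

About 1,893.27 thousand are employed.

Labor force = U / u = 202.91 / 0.0968 ≈ 2,096.18 thousand.
Employed = labor force − unemployed = 2,096.18 − 202.91 = 1,893.27 thousand.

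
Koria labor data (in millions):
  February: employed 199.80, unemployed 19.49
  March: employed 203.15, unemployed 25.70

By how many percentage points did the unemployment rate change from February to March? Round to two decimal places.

February: labor force = 199.80 + 19.49 = 219.29; u = 19.49/219.29 = 8.89%.
March: labor force = 203.15 + 25.70 = 228.85; u = 25.70/228.85 = 11.23%.
Change = 11.23% − 8.89% = +2.34 pp.

The unemployment rate changed by +2.34 percentage points.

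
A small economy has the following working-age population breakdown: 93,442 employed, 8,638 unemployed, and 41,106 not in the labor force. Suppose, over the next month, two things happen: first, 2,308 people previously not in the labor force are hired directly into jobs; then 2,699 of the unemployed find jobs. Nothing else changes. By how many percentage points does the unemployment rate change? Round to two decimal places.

The unemployment rate changes by −2.77 percentage points.

Initially, labor force = 93,442 + 8,638 = 102,080, so u = 8,638/102,080 = 8.46%.
After the first change, employed and labor force both rise by 2,308; unemployed unchanged → E = 95,750, U = 8,638, labor force = 104,388.
After the second change, unemployed falls and employed rises by 2,699; labor force unchanged → E = 98,449, U = 5,939, labor force = 104,388.
New unemployment rate = 5,939 / 104,388 = 5.69%.
Change = 5.69% − 8.46% = −2.77 percentage points.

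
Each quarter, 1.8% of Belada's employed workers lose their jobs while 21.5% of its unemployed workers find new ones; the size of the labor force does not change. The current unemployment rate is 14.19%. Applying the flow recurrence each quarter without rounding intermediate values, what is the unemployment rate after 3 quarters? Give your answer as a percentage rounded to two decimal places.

Unemployment rate after three quarters ≈ 10.64%.

With a fixed labor force, u_{t+1} = u_t + s·(1−u_t) − f·u_t = u_t·(1−s−f) + s.
Here 1−s−f = 0.767 and s = 0.018.
u_1 = 0.141900 × 0.767 + 0.018 = 0.126837.
u_2 = 0.126837 × 0.767 + 0.018 = 0.115284.
u_3 = 0.115284 × 0.767 + 0.018 = 0.106423.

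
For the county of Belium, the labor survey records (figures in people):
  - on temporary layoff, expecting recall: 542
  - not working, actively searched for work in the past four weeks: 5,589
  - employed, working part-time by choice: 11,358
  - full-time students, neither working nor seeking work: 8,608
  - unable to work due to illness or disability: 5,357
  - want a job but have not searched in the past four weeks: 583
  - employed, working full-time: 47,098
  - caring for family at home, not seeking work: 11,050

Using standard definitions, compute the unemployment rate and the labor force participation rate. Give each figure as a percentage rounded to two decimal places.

Unemployment rate ≈ 9.49%; labor force participation rate ≈ 71.62%.

Employed = 11,358 + 47,098 = 58,456.
Unemployed = 542 + 5,589 = 6,131 (jobless and actively searching, or on temporary layoff).
Labor force = 58,456 + 6,131 = 64,587.
Not in labor force = 8,608 + 5,357 + 583 + 11,050 = 25,598 (those not working and not actively searching are outside the labor force — including those who want a job but have given up searching).
Civilian working-age population = 64,587 + 25,598 = 90,185.
Unemployment rate = 6,131 / 64,587 = 9.49%.
Labor force participation rate = 64,587 / 90,185 = 71.62%.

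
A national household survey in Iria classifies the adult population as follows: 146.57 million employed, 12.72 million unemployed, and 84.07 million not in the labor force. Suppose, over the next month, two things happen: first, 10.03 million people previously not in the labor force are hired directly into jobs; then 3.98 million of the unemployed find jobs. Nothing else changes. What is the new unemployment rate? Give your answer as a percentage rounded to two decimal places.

Initially, labor force = 146.57 + 12.72 = 159.29 million, so u = 12.72/159.29 = 7.99%.
After the first change, employed and labor force both rise by 10.03; unemployed unchanged → E = 156.60, U = 12.72, labor force = 169.32 million.
After the second change, unemployed falls and employed rises by 3.98; labor force unchanged → E = 160.58, U = 8.74, labor force = 169.32 million.
New unemployment rate = 8.74 / 169.32 = 5.16%.

New unemployment rate ≈ 5.16%.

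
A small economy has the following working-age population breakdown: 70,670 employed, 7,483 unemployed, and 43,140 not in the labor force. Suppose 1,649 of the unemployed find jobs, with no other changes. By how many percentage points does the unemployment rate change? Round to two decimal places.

The unemployment rate changes by −2.11 percentage points.

Initially, labor force = 70,670 + 7,483 = 78,153, so u = 7,483/78,153 = 9.57%.
After the change, unemployed falls and employed rises by 1,649; labor force unchanged → E = 72,319, U = 5,834, labor force = 78,153.
New unemployment rate = 5,834 / 78,153 = 7.46%.
Change = 7.46% − 9.57% = −2.11 percentage points.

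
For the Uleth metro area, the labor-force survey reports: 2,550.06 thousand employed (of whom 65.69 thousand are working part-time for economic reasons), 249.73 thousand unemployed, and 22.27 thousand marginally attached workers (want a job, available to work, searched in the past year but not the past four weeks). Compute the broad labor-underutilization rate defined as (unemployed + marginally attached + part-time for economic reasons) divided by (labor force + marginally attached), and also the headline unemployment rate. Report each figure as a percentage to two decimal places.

Labor force = 2,550.06 + 249.73 = 2,799.79 thousand.
Numerator = 249.73 + 22.27 + 65.69 = 337.69 thousand.
Denominator = 2,799.79 + 22.27 = 2,822.06 thousand.
Broad rate = 337.69 / 2,822.06 = 11.97%.
Headline unemployment rate = 249.73 / 2,799.79 = 8.92%.

Broad underutilization rate ≈ 11.97%; headline unemployment rate ≈ 8.92%.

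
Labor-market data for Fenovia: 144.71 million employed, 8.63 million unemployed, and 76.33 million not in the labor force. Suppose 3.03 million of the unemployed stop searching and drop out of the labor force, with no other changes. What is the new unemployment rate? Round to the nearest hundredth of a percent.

New unemployment rate ≈ 3.73%.

Initially, labor force = 144.71 + 8.63 = 153.34 million, so u = 8.63/153.34 = 5.63%.
After the change, unemployed and labor force both fall by 3.03 → E = 144.71, U = 5.60, labor force = 150.31 million.
New unemployment rate = 5.60 / 150.31 = 3.73%.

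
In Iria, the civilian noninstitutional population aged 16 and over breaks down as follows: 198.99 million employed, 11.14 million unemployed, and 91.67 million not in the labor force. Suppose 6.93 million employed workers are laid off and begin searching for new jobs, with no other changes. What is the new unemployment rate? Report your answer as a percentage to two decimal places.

New unemployment rate ≈ 8.60%.

Initially, labor force = 198.99 + 11.14 = 210.13 million, so u = 11.14/210.13 = 5.30%.
After the change, employed falls and unemployed rises by 6.93; labor force unchanged → E = 192.06, U = 18.07, labor force = 210.13 million.
New unemployment rate = 18.07 / 210.13 = 8.60%.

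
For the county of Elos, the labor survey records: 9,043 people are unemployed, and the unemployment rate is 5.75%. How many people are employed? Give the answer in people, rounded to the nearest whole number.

About 148,227 are employed.

Labor force = U / u = 9,043 / 0.0575 ≈ 157,270.
Employed = labor force − unemployed = 157,270 − 9,043 = 148,227.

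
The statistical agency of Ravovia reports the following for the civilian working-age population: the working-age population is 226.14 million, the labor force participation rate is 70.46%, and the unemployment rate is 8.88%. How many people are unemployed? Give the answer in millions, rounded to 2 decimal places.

About 14.15 million are unemployed.

Labor force = 0.7046 × 226.14 = 159.34 million.
Unemployed = 0.0888 × 159.34 ≈ 14.15 million.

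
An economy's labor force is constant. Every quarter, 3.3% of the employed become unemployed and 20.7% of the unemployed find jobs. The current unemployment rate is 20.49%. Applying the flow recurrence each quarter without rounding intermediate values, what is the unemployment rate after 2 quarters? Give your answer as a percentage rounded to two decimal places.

With a fixed labor force, u_{t+1} = u_t + s·(1−u_t) − f·u_t = u_t·(1−s−f) + s.
Here 1−s−f = 0.760 and s = 0.033.
u_1 = 0.204900 × 0.760 + 0.033 = 0.188724.
u_2 = 0.188724 × 0.760 + 0.033 = 0.176430.

Unemployment rate after two quarters ≈ 17.64%.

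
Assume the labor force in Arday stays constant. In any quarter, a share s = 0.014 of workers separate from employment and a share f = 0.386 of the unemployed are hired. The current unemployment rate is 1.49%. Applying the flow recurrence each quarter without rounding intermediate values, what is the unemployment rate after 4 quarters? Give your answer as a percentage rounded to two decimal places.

Unemployment rate after four quarters ≈ 3.24%.

With a fixed labor force, u_{t+1} = u_t + s·(1−u_t) − f·u_t = u_t·(1−s−f) + s.
Here 1−s−f = 0.600 and s = 0.014.
u_1 = 0.014900 × 0.600 + 0.014 = 0.022940.
u_2 = 0.022940 × 0.600 + 0.014 = 0.027764.
u_3 = 0.027764 × 0.600 + 0.014 = 0.030658.
u_4 = 0.030658 × 0.600 + 0.014 = 0.032395.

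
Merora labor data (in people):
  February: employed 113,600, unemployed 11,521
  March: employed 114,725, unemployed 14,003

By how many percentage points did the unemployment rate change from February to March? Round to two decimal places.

The unemployment rate changed by +1.67 percentage points.

February: labor force = 113,600 + 11,521 = 125,121; u = 11,521/125,121 = 9.21%.
March: labor force = 114,725 + 14,003 = 128,728; u = 14,003/128,728 = 10.88%.
Change = 10.88% − 9.21% = +1.67 pp.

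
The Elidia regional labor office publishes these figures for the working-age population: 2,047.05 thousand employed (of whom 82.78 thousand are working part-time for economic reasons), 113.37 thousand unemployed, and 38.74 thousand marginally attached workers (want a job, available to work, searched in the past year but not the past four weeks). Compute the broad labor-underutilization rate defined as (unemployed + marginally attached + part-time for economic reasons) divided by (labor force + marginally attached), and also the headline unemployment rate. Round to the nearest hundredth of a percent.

Labor force = 2,047.05 + 113.37 = 2,160.42 thousand.
Numerator = 113.37 + 38.74 + 82.78 = 234.89 thousand.
Denominator = 2,160.42 + 38.74 = 2,199.16 thousand.
Broad rate = 234.89 / 2,199.16 = 10.68%.
Headline unemployment rate = 113.37 / 2,160.42 = 5.25%.

Broad underutilization rate ≈ 10.68%; headline unemployment rate ≈ 5.25%.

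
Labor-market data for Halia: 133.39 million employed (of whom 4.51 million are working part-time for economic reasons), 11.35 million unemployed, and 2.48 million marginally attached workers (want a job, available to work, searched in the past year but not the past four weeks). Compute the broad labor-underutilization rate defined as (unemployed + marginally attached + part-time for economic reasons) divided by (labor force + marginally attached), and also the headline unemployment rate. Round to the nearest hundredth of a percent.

Labor force = 133.39 + 11.35 = 144.74 million.
Numerator = 11.35 + 2.48 + 4.51 = 18.34 million.
Denominator = 144.74 + 2.48 = 147.22 million.
Broad rate = 18.34 / 147.22 = 12.46%.
Headline unemployment rate = 11.35 / 144.74 = 7.84%.

Broad underutilization rate ≈ 12.46%; headline unemployment rate ≈ 7.84%.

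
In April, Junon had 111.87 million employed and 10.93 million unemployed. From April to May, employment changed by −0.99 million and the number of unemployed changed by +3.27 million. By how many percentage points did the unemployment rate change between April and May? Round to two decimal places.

April: labor force = 111.87 + 10.93 = 122.80; u = 10.93/122.80 = 8.90%.
May: labor force = 110.88 + 14.20 = 125.08; u = 14.20/125.08 = 11.35%.
Change = 11.35% − 8.90% = +2.45 pp.

The unemployment rate changed by +2.45 percentage points.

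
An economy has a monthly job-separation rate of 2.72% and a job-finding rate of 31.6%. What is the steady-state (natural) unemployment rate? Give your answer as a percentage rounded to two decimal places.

Steady-state unemployment rate ≈ 7.93%.

At steady state the flows balance: s·E = f·U, so U/(E+U) = s/(s+f).
u* = 2.72 / (2.72 + 31.6) = 2.72 / 34.32 = 7.93%.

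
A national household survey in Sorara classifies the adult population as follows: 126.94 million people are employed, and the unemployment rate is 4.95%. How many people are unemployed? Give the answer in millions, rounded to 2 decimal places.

Let U be the number unemployed. The labor force is E + U, and U/(E+U) = 0.0495.
So U = 0.0495 × 126.94 / (1 − 0.0495) = 6.2835 / 0.9505 ≈ 6.61 million.

About 6.61 million are unemployed.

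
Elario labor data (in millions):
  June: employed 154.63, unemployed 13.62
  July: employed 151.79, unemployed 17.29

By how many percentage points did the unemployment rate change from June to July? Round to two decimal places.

The unemployment rate changed by +2.13 percentage points.

June: labor force = 154.63 + 13.62 = 168.25; u = 13.62/168.25 = 8.10%.
July: labor force = 151.79 + 17.29 = 169.08; u = 17.29/169.08 = 10.23%.
Change = 10.23% − 8.10% = +2.13 pp.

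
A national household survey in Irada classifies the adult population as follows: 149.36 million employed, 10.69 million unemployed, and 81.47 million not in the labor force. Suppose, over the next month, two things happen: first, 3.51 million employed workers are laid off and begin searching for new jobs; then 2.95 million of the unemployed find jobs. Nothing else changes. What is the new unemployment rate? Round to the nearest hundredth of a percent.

Initially, labor force = 149.36 + 10.69 = 160.05 million, so u = 10.69/160.05 = 6.68%.
After the first change, employed falls and unemployed rises by 3.51; labor force unchanged → E = 145.85, U = 14.20, labor force = 160.05 million.
After the second change, unemployed falls and employed rises by 2.95; labor force unchanged → E = 148.80, U = 11.25, labor force = 160.05 million.
New unemployment rate = 11.25 / 160.05 = 7.03%.

New unemployment rate ≈ 7.03%.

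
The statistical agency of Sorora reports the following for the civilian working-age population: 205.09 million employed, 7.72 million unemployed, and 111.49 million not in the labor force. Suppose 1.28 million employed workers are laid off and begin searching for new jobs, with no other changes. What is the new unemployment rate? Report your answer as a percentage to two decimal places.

Initially, labor force = 205.09 + 7.72 = 212.81 million, so u = 7.72/212.81 = 3.63%.
After the change, employed falls and unemployed rises by 1.28; labor force unchanged → E = 203.81, U = 9.00, labor force = 212.81 million.
New unemployment rate = 9.00 / 212.81 = 4.23%.

New unemployment rate ≈ 4.23%.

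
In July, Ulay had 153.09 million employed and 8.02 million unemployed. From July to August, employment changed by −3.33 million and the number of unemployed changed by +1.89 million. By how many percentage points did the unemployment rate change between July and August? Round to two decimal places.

July: labor force = 153.09 + 8.02 = 161.11; u = 8.02/161.11 = 4.98%.
August: labor force = 149.76 + 9.91 = 159.67; u = 9.91/159.67 = 6.21%.
Change = 6.21% − 4.98% = +1.23 pp.

The unemployment rate changed by +1.23 percentage points.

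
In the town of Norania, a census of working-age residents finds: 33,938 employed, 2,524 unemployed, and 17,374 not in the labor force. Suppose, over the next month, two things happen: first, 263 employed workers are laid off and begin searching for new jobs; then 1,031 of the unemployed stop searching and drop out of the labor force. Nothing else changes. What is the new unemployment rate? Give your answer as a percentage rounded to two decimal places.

New unemployment rate ≈ 4.96%.

Initially, labor force = 33,938 + 2,524 = 36,462, so u = 2,524/36,462 = 6.92%.
After the first change, employed falls and unemployed rises by 263; labor force unchanged → E = 33,675, U = 2,787, labor force = 36,462.
After the second change, unemployed and labor force both fall by 1,031 → E = 33,675, U = 1,756, labor force = 35,431.
New unemployment rate = 1,756 / 35,431 = 4.96%.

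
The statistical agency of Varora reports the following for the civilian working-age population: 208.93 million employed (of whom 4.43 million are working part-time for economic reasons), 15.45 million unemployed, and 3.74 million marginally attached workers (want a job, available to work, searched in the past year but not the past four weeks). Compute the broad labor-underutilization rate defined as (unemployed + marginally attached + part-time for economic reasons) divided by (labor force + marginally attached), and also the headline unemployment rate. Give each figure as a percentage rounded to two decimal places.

Labor force = 208.93 + 15.45 = 224.38 million.
Numerator = 15.45 + 3.74 + 4.43 = 23.62 million.
Denominator = 224.38 + 3.74 = 228.12 million.
Broad rate = 23.62 / 228.12 = 10.35%.
Headline unemployment rate = 15.45 / 224.38 = 6.89%.

Broad underutilization rate ≈ 10.35%; headline unemployment rate ≈ 6.89%.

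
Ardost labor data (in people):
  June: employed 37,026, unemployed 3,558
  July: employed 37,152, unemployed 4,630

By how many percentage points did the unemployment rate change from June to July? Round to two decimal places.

June: labor force = 37,026 + 3,558 = 40,584; u = 3,558/40,584 = 8.77%.
July: labor force = 37,152 + 4,630 = 41,782; u = 4,630/41,782 = 11.08%.
Change = 11.08% − 8.77% = +2.31 pp.

The unemployment rate changed by +2.31 percentage points.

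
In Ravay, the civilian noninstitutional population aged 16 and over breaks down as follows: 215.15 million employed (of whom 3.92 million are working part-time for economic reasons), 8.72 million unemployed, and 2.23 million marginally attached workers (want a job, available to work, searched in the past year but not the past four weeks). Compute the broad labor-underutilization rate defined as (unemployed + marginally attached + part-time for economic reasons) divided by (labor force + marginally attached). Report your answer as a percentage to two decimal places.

Labor force = 215.15 + 8.72 = 223.87 million.
Numerator = 8.72 + 2.23 + 3.92 = 14.87 million.
Denominator = 223.87 + 2.23 = 226.10 million.
Broad rate = 14.87 / 226.10 = 6.58%.

Broad underutilization rate ≈ 6.58%.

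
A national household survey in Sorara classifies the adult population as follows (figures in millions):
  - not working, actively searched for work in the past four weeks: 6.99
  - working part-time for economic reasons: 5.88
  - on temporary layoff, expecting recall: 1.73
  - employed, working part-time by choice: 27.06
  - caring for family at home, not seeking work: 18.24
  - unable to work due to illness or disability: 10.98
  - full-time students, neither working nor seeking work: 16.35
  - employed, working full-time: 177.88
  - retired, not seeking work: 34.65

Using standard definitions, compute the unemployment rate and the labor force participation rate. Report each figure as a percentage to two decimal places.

Unemployment rate ≈ 3.97%; labor force participation rate ≈ 73.24%.

Employed = 5.88 + 27.06 + 177.88 = 210.82 million (anyone who worked, including part-time for economic reasons, counts as employed).
Unemployed = 6.99 + 1.73 = 8.72 million (jobless and actively searching, or on temporary layoff).
Labor force = 210.82 + 8.72 = 219.54 million.
Not in labor force = 18.24 + 10.98 + 16.35 + 34.65 = 80.22 million (those not working and not actively searching are outside the labor force).
Civilian working-age population = 219.54 + 80.22 = 299.76 million.
Unemployment rate = 8.72 / 219.54 = 3.97%.
Labor force participation rate = 219.54 / 299.76 = 73.24%.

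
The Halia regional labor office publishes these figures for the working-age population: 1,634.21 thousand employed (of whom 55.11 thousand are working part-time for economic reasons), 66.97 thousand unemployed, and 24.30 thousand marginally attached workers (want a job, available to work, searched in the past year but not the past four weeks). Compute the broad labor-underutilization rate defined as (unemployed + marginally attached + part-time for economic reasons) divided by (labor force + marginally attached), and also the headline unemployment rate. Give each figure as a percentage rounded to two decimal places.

Labor force = 1,634.21 + 66.97 = 1,701.18 thousand.
Numerator = 66.97 + 24.30 + 55.11 = 146.38 thousand.
Denominator = 1,701.18 + 24.30 = 1,725.48 thousand.
Broad rate = 146.38 / 1,725.48 = 8.48%.
Headline unemployment rate = 66.97 / 1,701.18 = 3.94%.

Broad underutilization rate ≈ 8.48%; headline unemployment rate ≈ 3.94%.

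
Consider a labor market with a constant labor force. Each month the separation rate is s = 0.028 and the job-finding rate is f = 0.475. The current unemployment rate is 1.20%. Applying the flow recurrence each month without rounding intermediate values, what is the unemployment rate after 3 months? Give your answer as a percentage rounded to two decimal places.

With a fixed labor force, u_{t+1} = u_t + s·(1−u_t) − f·u_t = u_t·(1−s−f) + s.
Here 1−s−f = 0.497 and s = 0.028.
u_1 = 0.012000 × 0.497 + 0.028 = 0.033964.
u_2 = 0.033964 × 0.497 + 0.028 = 0.044880.
u_3 = 0.044880 × 0.497 + 0.028 = 0.050305.

Unemployment rate after three months ≈ 5.03%.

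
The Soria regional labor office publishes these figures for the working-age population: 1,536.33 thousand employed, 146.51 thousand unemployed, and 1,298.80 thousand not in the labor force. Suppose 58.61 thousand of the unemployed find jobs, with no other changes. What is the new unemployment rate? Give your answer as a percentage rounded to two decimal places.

New unemployment rate ≈ 5.22%.

Initially, labor force = 1,536.33 + 146.51 = 1,682.84 thousand, so u = 146.51/1,682.84 = 8.71%.
After the change, unemployed falls and employed rises by 58.61; labor force unchanged → E = 1,594.94, U = 87.90, labor force = 1,682.84 thousand.
New unemployment rate = 87.90 / 1,682.84 = 5.22%.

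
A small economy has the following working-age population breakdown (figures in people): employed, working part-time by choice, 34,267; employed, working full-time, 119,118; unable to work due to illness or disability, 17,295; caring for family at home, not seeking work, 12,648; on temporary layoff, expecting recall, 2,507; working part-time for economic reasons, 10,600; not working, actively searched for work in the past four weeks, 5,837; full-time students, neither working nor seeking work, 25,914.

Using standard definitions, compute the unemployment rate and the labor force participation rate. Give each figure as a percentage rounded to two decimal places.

Unemployment rate ≈ 4.84%; labor force participation rate ≈ 75.52%.

Employed = 34,267 + 119,118 + 10,600 = 163,985 (anyone who worked, including part-time for economic reasons, counts as employed).
Unemployed = 2,507 + 5,837 = 8,344 (jobless and actively searching, or on temporary layoff).
Labor force = 163,985 + 8,344 = 172,329.
Not in labor force = 17,295 + 12,648 + 25,914 = 55,857 (those not working and not actively searching are outside the labor force).
Civilian working-age population = 172,329 + 55,857 = 228,186.
Unemployment rate = 8,344 / 172,329 = 4.84%.
Labor force participation rate = 172,329 / 228,186 = 75.52%.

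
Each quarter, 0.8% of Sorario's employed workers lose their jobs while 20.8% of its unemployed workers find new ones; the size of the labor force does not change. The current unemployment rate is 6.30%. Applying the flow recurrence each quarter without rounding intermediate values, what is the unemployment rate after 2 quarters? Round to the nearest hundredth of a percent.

Unemployment rate after two quarters ≈ 5.30%.

With a fixed labor force, u_{t+1} = u_t + s·(1−u_t) − f·u_t = u_t·(1−s−f) + s.
Here 1−s−f = 0.784 and s = 0.008.
u_1 = 0.063000 × 0.784 + 0.008 = 0.057392.
u_2 = 0.057392 × 0.784 + 0.008 = 0.052995.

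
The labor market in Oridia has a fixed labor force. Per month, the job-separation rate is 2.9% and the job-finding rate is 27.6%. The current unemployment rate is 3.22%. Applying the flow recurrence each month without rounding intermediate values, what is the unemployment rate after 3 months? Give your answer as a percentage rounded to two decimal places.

With a fixed labor force, u_{t+1} = u_t + s·(1−u_t) − f·u_t = u_t·(1−s−f) + s.
Here 1−s−f = 0.695 and s = 0.029.
u_1 = 0.032200 × 0.695 + 0.029 = 0.051379.
u_2 = 0.051379 × 0.695 + 0.029 = 0.064708.
u_3 = 0.064708 × 0.695 + 0.029 = 0.073972.

Unemployment rate after three months ≈ 7.40%.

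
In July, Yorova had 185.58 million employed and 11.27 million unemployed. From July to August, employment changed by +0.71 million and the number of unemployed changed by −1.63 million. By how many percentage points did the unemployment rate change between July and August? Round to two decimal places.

July: labor force = 185.58 + 11.27 = 196.85; u = 11.27/196.85 = 5.73%.
August: labor force = 186.29 + 9.64 = 195.93; u = 9.64/195.93 = 4.92%.
Change = 4.92% − 5.73% = −0.81 pp.

The unemployment rate changed by −0.81 percentage points.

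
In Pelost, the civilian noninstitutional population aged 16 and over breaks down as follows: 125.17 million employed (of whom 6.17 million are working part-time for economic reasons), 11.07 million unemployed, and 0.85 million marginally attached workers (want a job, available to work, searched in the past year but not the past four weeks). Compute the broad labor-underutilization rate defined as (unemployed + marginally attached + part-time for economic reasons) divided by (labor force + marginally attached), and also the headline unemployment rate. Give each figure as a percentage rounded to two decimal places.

Broad underutilization rate ≈ 13.20%; headline unemployment rate ≈ 8.13%.

Labor force = 125.17 + 11.07 = 136.24 million.
Numerator = 11.07 + 0.85 + 6.17 = 18.09 million.
Denominator = 136.24 + 0.85 = 137.09 million.
Broad rate = 18.09 / 137.09 = 13.20%.
Headline unemployment rate = 11.07 / 136.24 = 8.13%.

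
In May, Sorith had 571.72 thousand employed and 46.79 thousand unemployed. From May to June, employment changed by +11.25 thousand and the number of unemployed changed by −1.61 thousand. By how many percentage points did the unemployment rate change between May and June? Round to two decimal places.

The unemployment rate changed by −0.37 percentage points.

May: labor force = 571.72 + 46.79 = 618.51; u = 46.79/618.51 = 7.56%.
June: labor force = 582.97 + 45.18 = 628.15; u = 45.18/628.15 = 7.19%.
Change = 7.19% − 7.56% = −0.37 pp.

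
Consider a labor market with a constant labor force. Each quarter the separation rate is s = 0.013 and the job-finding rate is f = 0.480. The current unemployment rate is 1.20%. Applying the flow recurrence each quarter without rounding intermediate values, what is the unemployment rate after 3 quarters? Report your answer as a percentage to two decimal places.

Unemployment rate after three quarters ≈ 2.45%.

With a fixed labor force, u_{t+1} = u_t + s·(1−u_t) − f·u_t = u_t·(1−s−f) + s.
Here 1−s−f = 0.507 and s = 0.013.
u_1 = 0.012000 × 0.507 + 0.013 = 0.019084.
u_2 = 0.019084 × 0.507 + 0.013 = 0.022676.
u_3 = 0.022676 × 0.507 + 0.013 = 0.024497.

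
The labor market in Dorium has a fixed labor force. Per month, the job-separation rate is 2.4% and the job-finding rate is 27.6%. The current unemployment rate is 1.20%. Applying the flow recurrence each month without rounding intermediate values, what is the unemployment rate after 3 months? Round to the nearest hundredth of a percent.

With a fixed labor force, u_{t+1} = u_t + s·(1−u_t) − f·u_t = u_t·(1−s−f) + s.
Here 1−s−f = 0.700 and s = 0.024.
u_1 = 0.012000 × 0.700 + 0.024 = 0.032400.
u_2 = 0.032400 × 0.700 + 0.024 = 0.046680.
u_3 = 0.046680 × 0.700 + 0.024 = 0.056676.

Unemployment rate after three months ≈ 5.67%.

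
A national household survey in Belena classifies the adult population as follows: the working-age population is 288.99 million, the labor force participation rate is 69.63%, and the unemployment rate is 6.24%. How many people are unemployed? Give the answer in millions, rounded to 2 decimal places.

About 12.56 million are unemployed.

Labor force = 0.6963 × 288.99 = 201.22 million.
Unemployed = 0.0624 × 201.22 ≈ 12.56 million.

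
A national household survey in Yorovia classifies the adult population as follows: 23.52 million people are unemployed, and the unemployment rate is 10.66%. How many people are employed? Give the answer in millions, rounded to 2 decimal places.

About 197.12 million are employed.

Labor force = U / u = 23.52 / 0.1066 ≈ 220.64 million.
Employed = labor force − unemployed = 220.64 − 23.52 = 197.12 million.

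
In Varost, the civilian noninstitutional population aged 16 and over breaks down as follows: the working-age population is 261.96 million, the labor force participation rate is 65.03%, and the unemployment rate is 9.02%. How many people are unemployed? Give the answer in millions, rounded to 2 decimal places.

About 15.37 million are unemployed.

Labor force = 0.6503 × 261.96 = 170.35 million.
Unemployed = 0.0902 × 170.35 ≈ 15.37 million.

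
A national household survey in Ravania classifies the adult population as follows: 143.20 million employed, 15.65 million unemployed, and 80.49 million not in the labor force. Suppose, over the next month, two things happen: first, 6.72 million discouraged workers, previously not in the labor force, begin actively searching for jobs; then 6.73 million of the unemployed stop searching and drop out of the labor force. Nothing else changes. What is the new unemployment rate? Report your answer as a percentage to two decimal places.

Initially, labor force = 143.20 + 15.65 = 158.85 million, so u = 15.65/158.85 = 9.85%.
After the first change, unemployed and labor force both rise by 6.72 → E = 143.20, U = 22.37, labor force = 165.57 million.
After the second change, unemployed and labor force both fall by 6.73 → E = 143.20, U = 15.64, labor force = 158.84 million.
New unemployment rate = 15.64 / 158.84 = 9.85%.

New unemployment rate ≈ 9.85%.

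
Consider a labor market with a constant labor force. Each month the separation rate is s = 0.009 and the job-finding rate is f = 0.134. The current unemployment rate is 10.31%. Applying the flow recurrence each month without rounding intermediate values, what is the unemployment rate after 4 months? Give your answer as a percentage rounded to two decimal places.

Unemployment rate after four months ≈ 8.46%.

With a fixed labor force, u_{t+1} = u_t + s·(1−u_t) − f·u_t = u_t·(1−s−f) + s.
Here 1−s−f = 0.857 and s = 0.009.
u_1 = 0.103100 × 0.857 + 0.009 = 0.097357.
u_2 = 0.097357 × 0.857 + 0.009 = 0.092435.
u_3 = 0.092435 × 0.857 + 0.009 = 0.088217.
u_4 = 0.088217 × 0.857 + 0.009 = 0.084602.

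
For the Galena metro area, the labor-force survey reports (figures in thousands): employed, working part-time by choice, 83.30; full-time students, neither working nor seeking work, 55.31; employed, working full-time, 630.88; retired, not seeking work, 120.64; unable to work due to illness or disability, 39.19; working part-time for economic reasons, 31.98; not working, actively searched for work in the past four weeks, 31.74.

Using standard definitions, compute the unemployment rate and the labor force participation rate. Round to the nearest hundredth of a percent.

Unemployment rate ≈ 4.08%; labor force participation rate ≈ 78.34%.

Employed = 83.30 + 630.88 + 31.98 = 746.16 thousand (anyone who worked, including part-time for economic reasons, counts as employed).
Unemployed = 31.74 thousand.
Labor force = 746.16 + 31.74 = 777.90 thousand.
Not in labor force = 55.31 + 120.64 + 39.19 = 215.14 thousand (those not working and not actively searching are outside the labor force).
Civilian working-age population = 777.90 + 215.14 = 993.04 thousand.
Unemployment rate = 31.74 / 777.90 = 4.08%.
Labor force participation rate = 777.90 / 993.04 = 78.34%.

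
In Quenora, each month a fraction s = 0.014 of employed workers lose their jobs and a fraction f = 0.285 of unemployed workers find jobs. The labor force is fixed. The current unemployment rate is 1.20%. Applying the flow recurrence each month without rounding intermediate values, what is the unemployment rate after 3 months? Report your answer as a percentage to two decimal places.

Unemployment rate after three months ≈ 3.48%.

With a fixed labor force, u_{t+1} = u_t + s·(1−u_t) − f·u_t = u_t·(1−s−f) + s.
Here 1−s−f = 0.701 and s = 0.014.
u_1 = 0.012000 × 0.701 + 0.014 = 0.022412.
u_2 = 0.022412 × 0.701 + 0.014 = 0.029711.
u_3 = 0.029711 × 0.701 + 0.014 = 0.034827.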